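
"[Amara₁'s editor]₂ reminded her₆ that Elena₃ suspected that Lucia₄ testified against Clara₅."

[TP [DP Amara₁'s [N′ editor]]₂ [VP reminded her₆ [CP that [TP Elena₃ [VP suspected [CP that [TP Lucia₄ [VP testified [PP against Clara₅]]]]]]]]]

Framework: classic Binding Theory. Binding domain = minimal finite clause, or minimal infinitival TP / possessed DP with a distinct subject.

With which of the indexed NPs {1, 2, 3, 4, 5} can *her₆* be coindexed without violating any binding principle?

{1}

*her* is a pronoun, so Principle B applies: it must be free in its binding domain.
Binding domain of *her₆*: the matrix TP, whose subject is [Amara₁'s editor]₂.
*Amara₁* and the pronoun do not c-command one another → neither Principle B nor Principle C is at stake; coindexation permitted.
*[Amara₁'s editor]₂* c-commands the pronoun within its binding domain → coindexation would violate Principle B.
*Elena₃*: the pronoun c-commands this R-expression → coindexation would violate Principle C on *Elena₃*.
*Lucia₄*: the pronoun c-commands this R-expression → coindexation would violate Principle C on *Lucia₄*.
*Clara₅*: the pronoun c-commands this R-expression → coindexation would violate Principle C on *Clara₅*.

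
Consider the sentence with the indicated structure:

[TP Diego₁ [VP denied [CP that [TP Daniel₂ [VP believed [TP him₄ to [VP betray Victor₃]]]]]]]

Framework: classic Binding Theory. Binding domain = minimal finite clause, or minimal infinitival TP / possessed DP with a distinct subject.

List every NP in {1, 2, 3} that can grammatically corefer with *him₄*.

*him* is a pronoun, so Principle B applies: it must be free in its binding domain.
Binding domain of *him₄*: the embedded TP, whose subject is Daniel₂.
*Diego₁* c-commands the pronoun but from outside its binding domain, and is not c-commanded by it → coindexation permitted.
*Daniel₂* c-commands the pronoun within its binding domain → coindexation would violate Principle B.
*Victor₃*: the pronoun c-commands this R-expression → coindexation would violate Principle C on *Victor₃*.

{1}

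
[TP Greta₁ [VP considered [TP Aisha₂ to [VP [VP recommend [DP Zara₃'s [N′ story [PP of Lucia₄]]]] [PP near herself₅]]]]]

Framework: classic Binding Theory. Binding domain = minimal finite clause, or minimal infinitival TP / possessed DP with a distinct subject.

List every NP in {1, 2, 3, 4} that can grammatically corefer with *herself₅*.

*herself* is an anaphor, so Principle A applies: it must be bound in its binding domain.
Binding domain of *herself₅*: the embedded TP, whose subject is Aisha₂.
*Greta₁* c-commands the anaphor but is outside its binding domain → cannot satisfy Principle A.
*Aisha₂* c-commands the anaphor within its binding domain → licit binder.
*Zara₃* does not c-command the anaphor → cannot bind it.
*Lucia₄* does not c-command the anaphor → cannot bind it.

{2}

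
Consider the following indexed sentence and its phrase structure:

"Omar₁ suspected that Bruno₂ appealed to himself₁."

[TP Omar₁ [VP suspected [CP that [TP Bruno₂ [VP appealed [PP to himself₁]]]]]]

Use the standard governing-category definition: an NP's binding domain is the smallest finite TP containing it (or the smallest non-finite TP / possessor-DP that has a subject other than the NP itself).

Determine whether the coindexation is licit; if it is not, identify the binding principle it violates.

Principle A

The two coindexed NPs are *Omar₁* and *himself₁*.
*himself₁* is an anaphor. Principle A requires it to be bound within its binding domain — the embedded TP, whose subject is Bruno₂.
Within that domain it is c-commanded by *Bruno₂*, which does not share its index.
*Omar₁* does c-command the anaphor, but from outside its binding domain.
The anaphor is unbound in its domain → Principle A violation.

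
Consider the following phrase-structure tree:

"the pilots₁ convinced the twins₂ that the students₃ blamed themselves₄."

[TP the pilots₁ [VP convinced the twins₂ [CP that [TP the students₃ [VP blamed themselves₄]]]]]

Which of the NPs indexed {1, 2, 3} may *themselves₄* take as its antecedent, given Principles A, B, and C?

{3}

*themselves* is an anaphor, so Principle A applies: it must be bound in its binding domain.
Binding domain of *themselves₄*: the embedded TP, whose subject is the students₃.
*the pilots₁* c-commands the anaphor but is outside its binding domain → cannot satisfy Principle A.
*the twins₂* c-commands the anaphor but is outside its binding domain → cannot satisfy Principle A.
*the students₃* c-commands the anaphor within its binding domain → licit binder.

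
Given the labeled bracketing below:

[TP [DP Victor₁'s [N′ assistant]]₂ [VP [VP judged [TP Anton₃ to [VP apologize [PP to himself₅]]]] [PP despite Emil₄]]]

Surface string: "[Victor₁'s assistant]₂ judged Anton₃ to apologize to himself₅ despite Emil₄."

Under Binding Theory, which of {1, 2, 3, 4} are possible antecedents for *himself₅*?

*himself* is an anaphor, so Principle A applies: it must be bound in its binding domain.
Binding domain of *himself₅*: the embedded TP, whose subject is Anton₃.
*Victor₁* does not c-command the anaphor → cannot bind it.
*[Victor₁'s assistant]₂* c-commands the anaphor but is outside its binding domain → cannot satisfy Principle A.
*Anton₃* c-commands the anaphor within its binding domain → licit binder.
*Emil₄* does not c-command the anaphor → cannot bind it.

{3}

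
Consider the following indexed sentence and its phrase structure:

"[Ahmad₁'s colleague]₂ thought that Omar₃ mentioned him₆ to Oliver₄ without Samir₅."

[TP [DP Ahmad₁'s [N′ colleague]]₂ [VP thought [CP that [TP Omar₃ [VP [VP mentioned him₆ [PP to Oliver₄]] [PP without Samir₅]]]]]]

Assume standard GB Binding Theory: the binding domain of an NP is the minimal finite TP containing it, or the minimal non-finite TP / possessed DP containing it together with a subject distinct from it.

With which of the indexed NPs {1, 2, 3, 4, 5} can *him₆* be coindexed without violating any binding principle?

{1, 2, 5}

*him* is a pronoun, so Principle B applies: it must be free in its binding domain.
Binding domain of *him₆*: the embedded TP, whose subject is Omar₃.
*Ahmad₁* and the pronoun do not c-command one another → neither Principle B nor Principle C is at stake; coindexation permitted.
*[Ahmad₁'s colleague]₂* c-commands the pronoun but from outside its binding domain, and is not c-commanded by it → coindexation permitted.
*Omar₃* c-commands the pronoun within its binding domain → coindexation would violate Principle B.
*Oliver₄*: the pronoun c-commands this R-expression → coindexation would violate Principle C on *Oliver₄*.
*Samir₅* and the pronoun do not c-command one another → neither Principle B nor Principle C is at stake; coindexation permitted.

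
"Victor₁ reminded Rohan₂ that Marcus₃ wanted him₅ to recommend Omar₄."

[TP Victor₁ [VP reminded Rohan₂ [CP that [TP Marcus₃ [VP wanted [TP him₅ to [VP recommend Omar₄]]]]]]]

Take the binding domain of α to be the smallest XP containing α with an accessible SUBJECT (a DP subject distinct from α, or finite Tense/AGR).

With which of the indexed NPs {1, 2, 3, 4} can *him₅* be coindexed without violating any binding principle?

*him* is a pronoun, so Principle B applies: it must be free in its binding domain.
Binding domain of *him₅*: the embedded TP, whose subject is Marcus₃.
*Victor₁* c-commands the pronoun but from outside its binding domain, and is not c-commanded by it → coindexation permitted.
*Rohan₂* c-commands the pronoun but from outside its binding domain, and is not c-commanded by it → coindexation permitted.
*Marcus₃* c-commands the pronoun within its binding domain → coindexation would violate Principle B.
*Omar₄*: the pronoun c-commands this R-expression → coindexation would violate Principle C on *Omar₄*.

{1, 2}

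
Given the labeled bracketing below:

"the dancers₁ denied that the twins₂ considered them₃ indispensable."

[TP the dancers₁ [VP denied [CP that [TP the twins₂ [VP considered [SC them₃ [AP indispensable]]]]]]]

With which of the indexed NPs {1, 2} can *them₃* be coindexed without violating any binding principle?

*them* is a pronoun, so Principle B applies: it must be free in its binding domain.
Binding domain of *them₃*: the embedded TP, whose subject is the twins₂.
*the dancers₁* c-commands the pronoun but from outside its binding domain, and is not c-commanded by it → coindexation permitted.
*the twins₂* c-commands the pronoun within its binding domain → coindexation would violate Principle B.

{1}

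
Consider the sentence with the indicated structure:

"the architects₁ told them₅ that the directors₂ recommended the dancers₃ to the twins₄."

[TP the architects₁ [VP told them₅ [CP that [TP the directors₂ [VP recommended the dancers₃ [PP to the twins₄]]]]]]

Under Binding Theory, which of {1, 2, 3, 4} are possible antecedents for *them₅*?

*them* is a pronoun, so Principle B applies: it must be free in its binding domain.
Binding domain of *them₅*: the matrix TP, whose subject is the architects₁.
*the architects₁* c-commands the pronoun within its binding domain → coindexation would violate Principle B.
*the directors₂*: the pronoun c-commands this R-expression → coindexation would violate Principle C on *the directors₂*.
*the dancers₃*: the pronoun c-commands this R-expression → coindexation would violate Principle C on *the dancers₃*.
*the twins₄*: the pronoun c-commands this R-expression → coindexation would violate Principle C on *the twins₄*.

none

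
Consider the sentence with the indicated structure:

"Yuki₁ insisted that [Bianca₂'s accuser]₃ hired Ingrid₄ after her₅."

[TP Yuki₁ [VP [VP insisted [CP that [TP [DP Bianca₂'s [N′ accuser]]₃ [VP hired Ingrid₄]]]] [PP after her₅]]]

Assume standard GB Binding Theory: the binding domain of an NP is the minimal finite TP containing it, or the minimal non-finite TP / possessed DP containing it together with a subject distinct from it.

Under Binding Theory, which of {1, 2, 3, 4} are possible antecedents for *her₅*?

*her* is a pronoun, so Principle B applies: it must be free in its binding domain.
Binding domain of *her₅*: the matrix TP, whose subject is Yuki₁.
*Yuki₁* c-commands the pronoun within its binding domain → coindexation would violate Principle B.
*Bianca₂* and the pronoun do not c-command one another → neither Principle B nor Principle C is at stake; coindexation permitted.
*[Bianca₂'s accuser]₃* and the pronoun do not c-command one another → neither Principle B nor Principle C is at stake; coindexation permitted.
*Ingrid₄* and the pronoun do not c-command one another → neither Principle B nor Principle C is at stake; coindexation permitted.

{2, 3, 4}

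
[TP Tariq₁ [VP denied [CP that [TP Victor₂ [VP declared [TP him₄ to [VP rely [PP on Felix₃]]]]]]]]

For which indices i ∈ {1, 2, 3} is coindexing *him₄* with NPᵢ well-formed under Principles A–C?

*him* is a pronoun, so Principle B applies: it must be free in its binding domain.
Binding domain of *him₄*: the embedded TP, whose subject is Victor₂.
*Tariq₁* c-commands the pronoun but from outside its binding domain, and is not c-commanded by it → coindexation permitted.
*Victor₂* c-commands the pronoun within its binding domain → coindexation would violate Principle B.
*Felix₃*: the pronoun c-commands this R-expression → coindexation would violate Principle C on *Felix₃*.

{1}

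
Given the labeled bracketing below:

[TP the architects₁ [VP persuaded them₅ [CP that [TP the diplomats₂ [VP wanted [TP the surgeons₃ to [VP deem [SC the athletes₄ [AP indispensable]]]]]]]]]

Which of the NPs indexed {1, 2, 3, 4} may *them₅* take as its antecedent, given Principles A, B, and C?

*them* is a pronoun, so Principle B applies: it must be free in its binding domain.
Binding domain of *them₅*: the matrix TP, whose subject is the architects₁.
*the architects₁* c-commands the pronoun within its binding domain → coindexation would violate Principle B.
*the diplomats₂*: the pronoun c-commands this R-expression → coindexation would violate Principle C on *the diplomats₂*.
*the surgeons₃*: the pronoun c-commands this R-expression → coindexation would violate Principle C on *the surgeons₃*.
*the athletes₄*: the pronoun c-commands this R-expression → coindexation would violate Principle C on *the athletes₄*.

none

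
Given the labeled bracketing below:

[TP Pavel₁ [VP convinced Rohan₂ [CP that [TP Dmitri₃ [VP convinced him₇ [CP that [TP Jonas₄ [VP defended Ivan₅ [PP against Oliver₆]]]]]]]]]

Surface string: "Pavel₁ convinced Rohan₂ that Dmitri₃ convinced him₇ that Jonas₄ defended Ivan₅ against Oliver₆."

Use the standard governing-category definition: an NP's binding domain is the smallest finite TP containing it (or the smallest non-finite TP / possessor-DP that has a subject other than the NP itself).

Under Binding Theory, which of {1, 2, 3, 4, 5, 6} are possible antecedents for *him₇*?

{1, 2}

*him* is a pronoun, so Principle B applies: it must be free in its binding domain.
Binding domain of *him₇*: the embedded TP, whose subject is Dmitri₃.
*Pavel₁* c-commands the pronoun but from outside its binding domain, and is not c-commanded by it → coindexation permitted.
*Rohan₂* c-commands the pronoun but from outside its binding domain, and is not c-commanded by it → coindexation permitted.
*Dmitri₃* c-commands the pronoun within its binding domain → coindexation would violate Principle B.
*Jonas₄*: the pronoun c-commands this R-expression → coindexation would violate Principle C on *Jonas₄*.
*Ivan₅*: the pronoun c-commands this R-expression → coindexation would violate Principle C on *Ivan₅*.
*Oliver₆*: the pronoun c-commands this R-expression → coindexation would violate Principle C on *Oliver₆*.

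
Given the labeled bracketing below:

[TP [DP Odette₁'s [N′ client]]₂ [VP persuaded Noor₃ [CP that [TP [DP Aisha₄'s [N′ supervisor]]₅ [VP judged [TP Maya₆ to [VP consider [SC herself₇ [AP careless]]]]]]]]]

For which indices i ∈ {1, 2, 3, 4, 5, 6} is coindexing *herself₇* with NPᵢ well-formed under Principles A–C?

{6}

*herself* is an anaphor, so Principle A applies: it must be bound in its binding domain.
Binding domain of *herself₇*: the embedded TP, whose subject is Maya₆.
*Odette₁* does not c-command the anaphor → cannot bind it.
*[Odette₁'s client]₂* c-commands the anaphor but is outside its binding domain → cannot satisfy Principle A.
*Noor₃* c-commands the anaphor but is outside its binding domain → cannot satisfy Principle A.
*Aisha₄* does not c-command the anaphor → cannot bind it.
*[Aisha₄'s supervisor]₅* c-commands the anaphor but is outside its binding domain → cannot satisfy Principle A.
*Maya₆* c-commands the anaphor within its binding domain → licit binder.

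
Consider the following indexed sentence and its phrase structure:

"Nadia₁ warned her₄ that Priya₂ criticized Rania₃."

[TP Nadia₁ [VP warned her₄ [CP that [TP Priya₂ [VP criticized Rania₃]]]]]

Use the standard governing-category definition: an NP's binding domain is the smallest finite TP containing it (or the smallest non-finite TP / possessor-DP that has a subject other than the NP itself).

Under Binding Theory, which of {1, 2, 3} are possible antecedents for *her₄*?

*her* is a pronoun, so Principle B applies: it must be free in its binding domain.
Binding domain of *her₄*: the matrix TP, whose subject is Nadia₁.
*Nadia₁* c-commands the pronoun within its binding domain → coindexation would violate Principle B.
*Priya₂*: the pronoun c-commands this R-expression → coindexation would violate Principle C on *Priya₂*.
*Rania₃*: the pronoun c-commands this R-expression → coindexation would violate Principle C on *Rania₃*.

none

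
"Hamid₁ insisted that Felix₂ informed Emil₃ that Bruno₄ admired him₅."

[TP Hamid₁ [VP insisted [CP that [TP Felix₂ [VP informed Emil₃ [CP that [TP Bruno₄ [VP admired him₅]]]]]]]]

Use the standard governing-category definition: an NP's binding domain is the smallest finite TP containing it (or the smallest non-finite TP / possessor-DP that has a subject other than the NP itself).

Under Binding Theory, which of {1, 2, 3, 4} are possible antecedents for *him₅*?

*him* is a pronoun, so Principle B applies: it must be free in its binding domain.
Binding domain of *him₅*: the embedded TP, whose subject is Bruno₄.
*Hamid₁* c-commands the pronoun but from outside its binding domain, and is not c-commanded by it → coindexation permitted.
*Felix₂* c-commands the pronoun but from outside its binding domain, and is not c-commanded by it → coindexation permitted.
*Emil₃* c-commands the pronoun but from outside its binding domain, and is not c-commanded by it → coindexation permitted.
*Bruno₄* c-commands the pronoun within its binding domain → coindexation would violate Principle B.

{1, 2, 3}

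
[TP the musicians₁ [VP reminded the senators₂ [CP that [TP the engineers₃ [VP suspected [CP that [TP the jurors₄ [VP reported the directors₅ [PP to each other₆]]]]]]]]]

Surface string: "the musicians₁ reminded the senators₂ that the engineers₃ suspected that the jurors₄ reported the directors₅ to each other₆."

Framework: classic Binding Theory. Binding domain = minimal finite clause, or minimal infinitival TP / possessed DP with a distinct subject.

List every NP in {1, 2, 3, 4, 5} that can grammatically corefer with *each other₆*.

*each other* is an anaphor, so Principle A applies: it must be bound in its binding domain.
Binding domain of *each other₆*: the embedded TP, whose subject is the jurors₄.
*the musicians₁* c-commands the anaphor but is outside its binding domain → cannot satisfy Principle A.
*the senators₂* c-commands the anaphor but is outside its binding domain → cannot satisfy Principle A.
*the engineers₃* c-commands the anaphor but is outside its binding domain → cannot satisfy Principle A.
*the jurors₄* c-commands the anaphor within its binding domain → licit binder.
*the directors₅* c-commands the anaphor within its binding domain → licit binder.

{4, 5}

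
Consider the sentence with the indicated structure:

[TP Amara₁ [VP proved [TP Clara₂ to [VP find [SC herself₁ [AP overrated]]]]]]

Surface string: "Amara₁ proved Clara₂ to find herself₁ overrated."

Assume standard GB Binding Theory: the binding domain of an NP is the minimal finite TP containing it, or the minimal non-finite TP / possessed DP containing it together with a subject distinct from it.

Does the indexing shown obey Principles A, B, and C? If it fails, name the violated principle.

The two coindexed NPs are *Amara₁* and *herself₁*.
*herself₁* is an anaphor. Principle A requires it to be bound within its binding domain — the embedded TP, whose subject is Clara₂.
Within that domain it is c-commanded by *Clara₂*, which does not share its index.
*Amara₁* does c-command the anaphor, but from outside its binding domain.
The anaphor is unbound in its domain → Principle A violation.

Principle A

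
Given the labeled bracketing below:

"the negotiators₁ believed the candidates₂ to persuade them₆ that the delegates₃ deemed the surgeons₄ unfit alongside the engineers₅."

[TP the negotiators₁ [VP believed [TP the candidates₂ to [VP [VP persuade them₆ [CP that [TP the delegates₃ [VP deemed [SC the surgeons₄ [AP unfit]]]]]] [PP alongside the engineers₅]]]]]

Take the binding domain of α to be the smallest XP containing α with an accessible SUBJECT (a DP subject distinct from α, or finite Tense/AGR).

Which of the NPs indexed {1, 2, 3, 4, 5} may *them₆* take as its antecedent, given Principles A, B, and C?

{1, 5}

*them* is a pronoun, so Principle B applies: it must be free in its binding domain.
Binding domain of *them₆*: the embedded TP, whose subject is the candidates₂.
*the negotiators₁* c-commands the pronoun but from outside its binding domain, and is not c-commanded by it → coindexation permitted.
*the candidates₂* c-commands the pronoun within its binding domain → coindexation would violate Principle B.
*the delegates₃*: the pronoun c-commands this R-expression → coindexation would violate Principle C on *the delegates₃*.
*the surgeons₄*: the pronoun c-commands this R-expression → coindexation would violate Principle C on *the surgeons₄*.
*the engineers₅* and the pronoun do not c-command one another → neither Principle B nor Principle C is at stake; coindexation permitted.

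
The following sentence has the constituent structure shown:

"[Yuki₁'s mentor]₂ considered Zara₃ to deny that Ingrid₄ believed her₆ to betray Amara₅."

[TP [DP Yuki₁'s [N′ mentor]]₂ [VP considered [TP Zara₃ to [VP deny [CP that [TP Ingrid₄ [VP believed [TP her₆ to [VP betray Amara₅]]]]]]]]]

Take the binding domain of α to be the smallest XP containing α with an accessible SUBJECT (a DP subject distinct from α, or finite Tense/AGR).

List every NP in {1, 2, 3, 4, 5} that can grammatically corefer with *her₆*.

*her* is a pronoun, so Principle B applies: it must be free in its binding domain.
Binding domain of *her₆*: the embedded TP, whose subject is Ingrid₄.
*Yuki₁* and the pronoun do not c-command one another → neither Principle B nor Principle C is at stake; coindexation permitted.
*[Yuki₁'s mentor]₂* c-commands the pronoun but from outside its binding domain, and is not c-commanded by it → coindexation permitted.
*Zara₃* c-commands the pronoun but from outside its binding domain, and is not c-commanded by it → coindexation permitted.
*Ingrid₄* c-commands the pronoun within its binding domain → coindexation would violate Principle B.
*Amara₅*: the pronoun c-commands this R-expression → coindexation would violate Principle C on *Amara₅*.

{1, 2, 3}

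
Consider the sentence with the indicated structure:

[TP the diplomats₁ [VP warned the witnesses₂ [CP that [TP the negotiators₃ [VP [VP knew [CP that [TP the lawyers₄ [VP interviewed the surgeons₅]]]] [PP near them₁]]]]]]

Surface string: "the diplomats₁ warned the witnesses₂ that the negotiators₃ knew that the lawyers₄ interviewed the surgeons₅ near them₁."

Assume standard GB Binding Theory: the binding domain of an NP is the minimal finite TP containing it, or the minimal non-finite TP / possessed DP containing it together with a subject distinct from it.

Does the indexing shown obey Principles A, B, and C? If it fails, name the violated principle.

The two coindexed NPs are *the diplomats₁* and *them₁*.
*them₁* is a pronoun; its binding domain is the embedded TP, whose subject is the negotiators₃. Within that domain it is c-commanded only by *the negotiators₃*, which carries a different index — the pronoun is free locally, so Principle B holds.
*the diplomats₁* is an R-expression; *them₁* does not c-command it, and no other NP shares its index, so Principle C is satisfied.
All principles are respected.

grammatical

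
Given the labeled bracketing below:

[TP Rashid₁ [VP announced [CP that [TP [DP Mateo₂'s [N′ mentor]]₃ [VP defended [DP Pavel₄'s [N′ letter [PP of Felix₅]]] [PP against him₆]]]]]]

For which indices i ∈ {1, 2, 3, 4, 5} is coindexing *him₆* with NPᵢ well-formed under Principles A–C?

*him* is a pronoun, so Principle B applies: it must be free in its binding domain.
Binding domain of *him₆*: the embedded TP, whose subject is [Mateo₂'s mentor]₃.
*Rashid₁* c-commands the pronoun but from outside its binding domain, and is not c-commanded by it → coindexation permitted.
*Mateo₂* and the pronoun do not c-command one another → neither Principle B nor Principle C is at stake; coindexation permitted.
*[Mateo₂'s mentor]₃* c-commands the pronoun within its binding domain → coindexation would violate Principle B.
*Pavel₄* and the pronoun do not c-command one another → neither Principle B nor Principle C is at stake; coindexation permitted.
*Felix₅* and the pronoun do not c-command one another → neither Principle B nor Principle C is at stake; coindexation permitted.

{1, 2, 4, 5}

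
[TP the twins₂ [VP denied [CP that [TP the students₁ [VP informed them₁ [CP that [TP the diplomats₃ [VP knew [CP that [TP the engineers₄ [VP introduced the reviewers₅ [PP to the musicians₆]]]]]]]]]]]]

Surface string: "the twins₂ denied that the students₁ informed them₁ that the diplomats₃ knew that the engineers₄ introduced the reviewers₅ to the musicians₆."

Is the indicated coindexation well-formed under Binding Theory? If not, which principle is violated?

Principle B

The two coindexed NPs are *the students₁* and *them₁*.
*them₁* is a pronoun. Its binding domain is the embedded TP, whose subject is the students₁.
*the students₁* c-commands it within that domain and carries the same index.
The pronoun is locally bound → Principle B violation.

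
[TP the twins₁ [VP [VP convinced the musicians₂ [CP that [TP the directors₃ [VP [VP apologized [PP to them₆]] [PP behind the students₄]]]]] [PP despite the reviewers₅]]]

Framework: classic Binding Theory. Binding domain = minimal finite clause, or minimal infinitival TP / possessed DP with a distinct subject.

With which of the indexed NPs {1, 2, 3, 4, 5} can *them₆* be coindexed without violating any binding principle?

{1, 2, 4, 5}

*them* is a pronoun, so Principle B applies: it must be free in its binding domain.
Binding domain of *them₆*: the embedded TP, whose subject is the directors₃.
*the twins₁* c-commands the pronoun but from outside its binding domain, and is not c-commanded by it → coindexation permitted.
*the musicians₂* c-commands the pronoun but from outside its binding domain, and is not c-commanded by it → coindexation permitted.
*the directors₃* c-commands the pronoun within its binding domain → coindexation would violate Principle B.
*the students₄* and the pronoun do not c-command one another → neither Principle B nor Principle C is at stake; coindexation permitted.
*the reviewers₅* and the pronoun do not c-command one another → neither Principle B nor Principle C is at stake; coindexation permitted.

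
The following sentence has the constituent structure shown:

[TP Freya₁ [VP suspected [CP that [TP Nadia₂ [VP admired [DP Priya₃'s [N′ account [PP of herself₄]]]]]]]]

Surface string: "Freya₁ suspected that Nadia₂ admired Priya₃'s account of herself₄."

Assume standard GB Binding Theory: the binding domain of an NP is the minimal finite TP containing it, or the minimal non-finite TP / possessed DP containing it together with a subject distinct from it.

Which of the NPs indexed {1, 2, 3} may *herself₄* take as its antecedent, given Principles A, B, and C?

*herself* is an anaphor, so Principle A applies: it must be bound in its binding domain.
Binding domain of *herself₄*: the possessed DP, whose subject is Priya₃.
*Freya₁* c-commands the anaphor but is outside its binding domain → cannot satisfy Principle A.
*Nadia₂* c-commands the anaphor but is outside its binding domain → cannot satisfy Principle A.
*Priya₃* c-commands the anaphor within its binding domain → licit binder.

{3}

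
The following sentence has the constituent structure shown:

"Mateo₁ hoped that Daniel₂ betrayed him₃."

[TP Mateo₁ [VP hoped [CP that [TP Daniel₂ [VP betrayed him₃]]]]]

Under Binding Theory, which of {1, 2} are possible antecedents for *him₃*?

{1}

*him* is a pronoun, so Principle B applies: it must be free in its binding domain.
Binding domain of *him₃*: the embedded TP, whose subject is Daniel₂.
*Mateo₁* c-commands the pronoun but from outside its binding domain, and is not c-commanded by it → coindexation permitted.
*Daniel₂* c-commands the pronoun within its binding domain → coindexation would violate Principle B.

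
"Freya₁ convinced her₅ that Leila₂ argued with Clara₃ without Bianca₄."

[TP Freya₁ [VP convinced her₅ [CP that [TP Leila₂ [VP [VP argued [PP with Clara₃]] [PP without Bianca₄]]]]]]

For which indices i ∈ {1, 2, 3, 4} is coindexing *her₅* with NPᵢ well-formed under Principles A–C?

*her* is a pronoun, so Principle B applies: it must be free in its binding domain.
Binding domain of *her₅*: the matrix TP, whose subject is Freya₁.
*Freya₁* c-commands the pronoun within its binding domain → coindexation would violate Principle B.
*Leila₂*: the pronoun c-commands this R-expression → coindexation would violate Principle C on *Leila₂*.
*Clara₃*: the pronoun c-commands this R-expression → coindexation would violate Principle C on *Clara₃*.
*Bianca₄*: the pronoun c-commands this R-expression → coindexation would violate Principle C on *Bianca₄*.

none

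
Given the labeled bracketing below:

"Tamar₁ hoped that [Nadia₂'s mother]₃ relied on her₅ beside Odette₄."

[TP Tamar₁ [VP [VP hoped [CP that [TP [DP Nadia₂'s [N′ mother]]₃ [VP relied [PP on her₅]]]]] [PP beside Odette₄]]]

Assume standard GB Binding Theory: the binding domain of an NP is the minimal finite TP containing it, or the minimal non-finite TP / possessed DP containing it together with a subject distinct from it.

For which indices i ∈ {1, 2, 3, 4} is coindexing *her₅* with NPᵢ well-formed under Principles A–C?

*her* is a pronoun, so Principle B applies: it must be free in its binding domain.
Binding domain of *her₅*: the embedded TP, whose subject is [Nadia₂'s mother]₃.
*Tamar₁* c-commands the pronoun but from outside its binding domain, and is not c-commanded by it → coindexation permitted.
*Nadia₂* and the pronoun do not c-command one another → neither Principle B nor Principle C is at stake; coindexation permitted.
*[Nadia₂'s mother]₃* c-commands the pronoun within its binding domain → coindexation would violate Principle B.
*Odette₄* and the pronoun do not c-command one another → neither Principle B nor Principle C is at stake; coindexation permitted.

{1, 2, 4}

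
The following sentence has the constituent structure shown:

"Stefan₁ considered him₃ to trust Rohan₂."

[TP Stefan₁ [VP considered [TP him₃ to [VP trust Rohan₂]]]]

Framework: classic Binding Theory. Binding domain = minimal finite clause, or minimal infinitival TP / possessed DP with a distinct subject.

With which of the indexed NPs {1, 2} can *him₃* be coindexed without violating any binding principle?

none

*him* is a pronoun, so Principle B applies: it must be free in its binding domain.
Binding domain of *him₃*: the matrix TP, whose subject is Stefan₁.
*Stefan₁* c-commands the pronoun within its binding domain → coindexation would violate Principle B.
*Rohan₂*: the pronoun c-commands this R-expression → coindexation would violate Principle C on *Rohan₂*.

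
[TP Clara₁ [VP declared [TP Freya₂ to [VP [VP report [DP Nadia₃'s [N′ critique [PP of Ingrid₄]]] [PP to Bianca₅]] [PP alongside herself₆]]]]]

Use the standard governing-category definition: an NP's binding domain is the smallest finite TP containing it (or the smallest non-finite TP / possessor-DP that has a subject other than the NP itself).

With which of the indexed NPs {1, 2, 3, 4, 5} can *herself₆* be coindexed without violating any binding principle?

*herself* is an anaphor, so Principle A applies: it must be bound in its binding domain.
Binding domain of *herself₆*: the embedded TP, whose subject is Freya₂.
*Clara₁* c-commands the anaphor but is outside its binding domain → cannot satisfy Principle A.
*Freya₂* c-commands the anaphor within its binding domain → licit binder.
*Nadia₃* does not c-command the anaphor → cannot bind it.
*Ingrid₄* does not c-command the anaphor → cannot bind it.
*Bianca₅* does not c-command the anaphor → cannot bind it.

{2}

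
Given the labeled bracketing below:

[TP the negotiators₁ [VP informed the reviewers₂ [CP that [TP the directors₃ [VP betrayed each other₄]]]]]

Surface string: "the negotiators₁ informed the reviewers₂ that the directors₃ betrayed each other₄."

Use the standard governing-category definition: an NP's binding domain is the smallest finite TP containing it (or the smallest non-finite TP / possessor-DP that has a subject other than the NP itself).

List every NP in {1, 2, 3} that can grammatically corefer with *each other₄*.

{3}

*each other* is an anaphor, so Principle A applies: it must be bound in its binding domain.
Binding domain of *each other₄*: the embedded TP, whose subject is the directors₃.
*the negotiators₁* c-commands the anaphor but is outside its binding domain → cannot satisfy Principle A.
*the reviewers₂* c-commands the anaphor but is outside its binding domain → cannot satisfy Principle A.
*the directors₃* c-commands the anaphor within its binding domain → licit binder.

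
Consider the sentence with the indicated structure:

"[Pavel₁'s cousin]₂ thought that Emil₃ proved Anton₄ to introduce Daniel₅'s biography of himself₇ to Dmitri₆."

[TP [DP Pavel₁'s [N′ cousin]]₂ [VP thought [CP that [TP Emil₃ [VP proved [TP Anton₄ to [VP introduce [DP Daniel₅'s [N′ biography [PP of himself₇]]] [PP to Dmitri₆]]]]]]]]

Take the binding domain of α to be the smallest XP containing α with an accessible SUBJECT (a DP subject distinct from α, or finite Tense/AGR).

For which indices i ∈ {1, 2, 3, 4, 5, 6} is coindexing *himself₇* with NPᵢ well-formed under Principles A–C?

{5}

*himself* is an anaphor, so Principle A applies: it must be bound in its binding domain.
Binding domain of *himself₇*: the possessed DP, whose subject is Daniel₅.
*Pavel₁* does not c-command the anaphor → cannot bind it.
*[Pavel₁'s cousin]₂* c-commands the anaphor but is outside its binding domain → cannot satisfy Principle A.
*Emil₃* c-commands the anaphor but is outside its binding domain → cannot satisfy Principle A.
*Anton₄* c-commands the anaphor but is outside its binding domain → cannot satisfy Principle A.
*Daniel₅* c-commands the anaphor within its binding domain → licit binder.
*Dmitri₆* does not c-command the anaphor → cannot bind it.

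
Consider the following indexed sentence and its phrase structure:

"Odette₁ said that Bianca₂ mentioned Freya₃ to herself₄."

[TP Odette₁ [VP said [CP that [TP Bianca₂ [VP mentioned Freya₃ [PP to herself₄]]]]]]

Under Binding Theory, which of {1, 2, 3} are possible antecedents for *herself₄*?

*herself* is an anaphor, so Principle A applies: it must be bound in its binding domain.
Binding domain of *herself₄*: the embedded TP, whose subject is Bianca₂.
*Odette₁* c-commands the anaphor but is outside its binding domain → cannot satisfy Principle A.
*Bianca₂* c-commands the anaphor within its binding domain → licit binder.
*Freya₃* c-commands the anaphor within its binding domain → licit binder.

{2, 3}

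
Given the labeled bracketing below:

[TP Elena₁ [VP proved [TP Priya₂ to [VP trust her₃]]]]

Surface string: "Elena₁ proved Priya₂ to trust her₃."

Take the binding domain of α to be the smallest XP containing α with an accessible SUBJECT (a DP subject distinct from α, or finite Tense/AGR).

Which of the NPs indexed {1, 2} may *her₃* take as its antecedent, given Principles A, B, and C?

{1}

*her* is a pronoun, so Principle B applies: it must be free in its binding domain.
Binding domain of *her₃*: the embedded TP, whose subject is Priya₂.
*Elena₁* c-commands the pronoun but from outside its binding domain, and is not c-commanded by it → coindexation permitted.
*Priya₂* c-commands the pronoun within its binding domain → coindexation would violate Principle B.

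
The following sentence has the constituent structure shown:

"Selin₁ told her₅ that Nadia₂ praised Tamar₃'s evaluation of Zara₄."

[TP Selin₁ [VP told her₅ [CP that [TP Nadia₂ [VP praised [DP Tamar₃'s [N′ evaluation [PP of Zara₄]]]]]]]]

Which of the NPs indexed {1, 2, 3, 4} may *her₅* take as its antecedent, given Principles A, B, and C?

none

*her* is a pronoun, so Principle B applies: it must be free in its binding domain.
Binding domain of *her₅*: the matrix TP, whose subject is Selin₁.
*Selin₁* c-commands the pronoun within its binding domain → coindexation would violate Principle B.
*Nadia₂*: the pronoun c-commands this R-expression → coindexation would violate Principle C on *Nadia₂*.
*Tamar₃*: the pronoun c-commands this R-expression → coindexation would violate Principle C on *Tamar₃*.
*Zara₄*: the pronoun c-commands this R-expression → coindexation would violate Principle C on *Zara₄*.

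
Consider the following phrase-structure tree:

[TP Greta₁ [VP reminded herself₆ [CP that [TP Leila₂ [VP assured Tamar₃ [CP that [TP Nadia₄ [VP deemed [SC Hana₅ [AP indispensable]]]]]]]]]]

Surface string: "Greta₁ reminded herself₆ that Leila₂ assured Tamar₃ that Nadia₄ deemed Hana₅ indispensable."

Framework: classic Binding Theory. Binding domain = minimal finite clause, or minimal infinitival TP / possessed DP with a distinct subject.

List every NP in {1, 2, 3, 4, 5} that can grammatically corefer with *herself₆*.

*herself* is an anaphor, so Principle A applies: it must be bound in its binding domain.
Binding domain of *herself₆*: the matrix TP, whose subject is Greta₁.
*Greta₁* c-commands the anaphor within its binding domain → licit binder.
*Leila₂* does not c-command the anaphor → cannot bind it.
*Tamar₃* does not c-command the anaphor → cannot bind it.
*Nadia₄* does not c-command the anaphor → cannot bind it.
*Hana₅* does not c-command the anaphor → cannot bind it.

{1}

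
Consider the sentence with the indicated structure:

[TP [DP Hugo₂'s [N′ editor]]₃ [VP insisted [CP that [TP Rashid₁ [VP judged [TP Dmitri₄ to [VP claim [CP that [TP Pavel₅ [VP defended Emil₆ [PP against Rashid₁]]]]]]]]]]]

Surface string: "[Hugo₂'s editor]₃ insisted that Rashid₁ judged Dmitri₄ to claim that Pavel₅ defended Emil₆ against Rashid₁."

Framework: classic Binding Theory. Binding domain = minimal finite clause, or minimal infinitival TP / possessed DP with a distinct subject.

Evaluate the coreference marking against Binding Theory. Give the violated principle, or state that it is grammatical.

The two coindexed NPs are *Rashid₁* (the lower occurrence) and *Rashid₁* (the higher occurrence).
*Rashid₁* (the lower occurrence) is an R-expression. Principle C requires it to be free everywhere.
*Rashid₁* (the higher occurrence) c-commands it and carries the same index.
The R-expression is bound → Principle C violation.

Principle C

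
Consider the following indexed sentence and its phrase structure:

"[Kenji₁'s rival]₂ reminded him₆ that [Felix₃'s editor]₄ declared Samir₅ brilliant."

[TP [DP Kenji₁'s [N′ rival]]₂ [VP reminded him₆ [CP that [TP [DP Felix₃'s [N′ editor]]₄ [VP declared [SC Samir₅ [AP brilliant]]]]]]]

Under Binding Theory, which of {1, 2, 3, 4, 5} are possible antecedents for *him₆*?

*him* is a pronoun, so Principle B applies: it must be free in its binding domain.
Binding domain of *him₆*: the matrix TP, whose subject is [Kenji₁'s rival]₂.
*Kenji₁* and the pronoun do not c-command one another → neither Principle B nor Principle C is at stake; coindexation permitted.
*[Kenji₁'s rival]₂* c-commands the pronoun within its binding domain → coindexation would violate Principle B.
*Felix₃*: the pronoun c-commands this R-expression → coindexation would violate Principle C on *Felix₃*.
*[Felix₃'s editor]₄*: the pronoun c-commands this R-expression → coindexation would violate Principle C on *[Felix₃'s editor]₄*.
*Samir₅*: the pronoun c-commands this R-expression → coindexation would violate Principle C on *Samir₅*.

{1}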